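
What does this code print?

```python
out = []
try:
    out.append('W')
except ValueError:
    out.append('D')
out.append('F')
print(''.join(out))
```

Execution trace: 'W' (try body, no exception) → 'F' (after the try/except). Output: WF

Answer: WF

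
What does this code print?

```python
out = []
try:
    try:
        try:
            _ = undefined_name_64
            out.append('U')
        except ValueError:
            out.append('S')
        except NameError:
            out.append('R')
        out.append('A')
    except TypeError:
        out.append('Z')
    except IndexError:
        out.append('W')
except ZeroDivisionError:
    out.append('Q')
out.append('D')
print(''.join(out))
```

Execution trace: 'R' (inner except NameError) → 'A' (try body, no exception) → 'D' (after the try/except). Output: RAD

Answer: RAD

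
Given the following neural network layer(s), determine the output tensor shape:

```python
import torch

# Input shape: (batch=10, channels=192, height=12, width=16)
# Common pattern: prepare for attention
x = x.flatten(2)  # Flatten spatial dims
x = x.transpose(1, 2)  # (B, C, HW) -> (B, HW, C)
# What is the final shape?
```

Input: (10, 192, 12, 16) -> after flatten(2): (10, 192, 192) -> Output: (10, 192, 192)

Answer: (10, 192, 192)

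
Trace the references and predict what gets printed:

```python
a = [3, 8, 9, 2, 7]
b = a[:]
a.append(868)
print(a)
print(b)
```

Key concept: slice [:] creates copy.
Step by step:
`a = [3, 8, 9, 2, 7]` → a = [3, 8, 9, 2, 7]
`b = a[:]` → b = [3, 8, 9, 2, 7]
`a.append(868)` → a = [3, 8, 9, 2, 7, 868]
`print(a)` → prints [3, 8, 9, 2, 7, 868]
`print(b)` → prints [3, 8, 9, 2, 7]

Answer:
[3, 8, 9, 2, 7, 868]
[3, 8, 9, 2, 7]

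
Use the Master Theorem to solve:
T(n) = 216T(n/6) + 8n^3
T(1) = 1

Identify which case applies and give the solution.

a=216, b=6, f(n)=8n^3. log_6(216) = 3. Since c=3 = 3, Case 2 applies: T(n) = Θ(n^log_b(a) · log n) = O(n^3 log n).

Answer: O(n^3 log n) - Case 2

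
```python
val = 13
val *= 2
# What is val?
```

Trace:
`val = 13` → val = 13
`val *= 2` → val = 26
So val = 26

Answer: 26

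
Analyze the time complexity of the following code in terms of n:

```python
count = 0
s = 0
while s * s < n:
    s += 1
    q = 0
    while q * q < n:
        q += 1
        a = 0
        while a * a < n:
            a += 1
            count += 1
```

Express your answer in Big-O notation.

Each loop level contributes: √n × √n × √n. Multiplying the contributions gives O(n√n).

Answer: O(n√n)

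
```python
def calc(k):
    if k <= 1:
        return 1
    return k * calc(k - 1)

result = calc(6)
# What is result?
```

calc(6) = 6 * 5 * 4 * 3 * 2 * 1 = 720

Answer: 720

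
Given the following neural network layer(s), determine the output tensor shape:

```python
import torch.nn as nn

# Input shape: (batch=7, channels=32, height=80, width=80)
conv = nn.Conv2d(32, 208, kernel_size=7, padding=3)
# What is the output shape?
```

Input: (7, 32, 80, 80) -> Output: (7, 208, 80, 80)

Answer: (7, 208, 80, 80)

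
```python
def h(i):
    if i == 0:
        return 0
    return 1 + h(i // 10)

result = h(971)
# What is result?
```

Count of digits of 971: 3

Answer: 3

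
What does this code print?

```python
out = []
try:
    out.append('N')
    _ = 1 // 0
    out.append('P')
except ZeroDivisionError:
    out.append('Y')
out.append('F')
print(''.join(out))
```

Execution trace: 'N' (try body) → 'Y' (except ZeroDivisionError) → 'F' (after the try/except). Output: NYF

Answer: NYF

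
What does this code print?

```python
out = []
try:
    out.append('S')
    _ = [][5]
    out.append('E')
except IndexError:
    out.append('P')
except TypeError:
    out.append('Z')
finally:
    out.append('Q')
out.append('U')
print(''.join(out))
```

Execution trace: 'S' (try body) → 'P' (except IndexError) → 'Q' (finally) → 'U' (after the try/except). Output: SPQU

Answer: SPQU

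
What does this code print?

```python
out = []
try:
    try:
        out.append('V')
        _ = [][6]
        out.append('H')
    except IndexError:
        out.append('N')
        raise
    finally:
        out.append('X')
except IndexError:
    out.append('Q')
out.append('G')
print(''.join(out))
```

Execution trace: 'V' (inner try body) → 'N' (inner except IndexError) → 'X' (inner finally) → 'Q' (outer except IndexError) → 'G' (after the try/except). Output: VNXQG

Answer: VNXQG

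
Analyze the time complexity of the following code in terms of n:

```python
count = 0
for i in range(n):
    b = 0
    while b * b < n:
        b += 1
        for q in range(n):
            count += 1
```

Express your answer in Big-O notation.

Each loop level contributes: n × √n × n. Multiplying the contributions gives O(n^2√n).

Answer: O(n^2√n)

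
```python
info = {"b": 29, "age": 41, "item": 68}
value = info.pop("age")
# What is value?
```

Trace:
`info = {"b": 29, "age": 41, "item": 68}` → info = {'b': 29, 'age': 41, 'item': 68}
`value = info.pop("age")` → info = {'b': 29, 'item': 68}; value = 41
So value = 41

Answer: 41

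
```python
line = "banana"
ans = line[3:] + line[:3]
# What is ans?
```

Trace:
`line = "banana"` → line = 'banana'
`ans = line[3:] + line[:3]` → ans = 'anaban'
So ans = 'anaban'

Answer: 'anaban'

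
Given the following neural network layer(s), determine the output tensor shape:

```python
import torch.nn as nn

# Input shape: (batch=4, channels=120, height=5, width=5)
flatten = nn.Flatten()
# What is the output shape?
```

Input: (4, 120, 5, 5) -> Output: (4, 3000)

Answer: (4, 3000)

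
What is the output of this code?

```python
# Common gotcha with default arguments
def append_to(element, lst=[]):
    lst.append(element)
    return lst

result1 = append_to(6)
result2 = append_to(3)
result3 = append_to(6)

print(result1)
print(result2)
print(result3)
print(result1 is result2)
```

Key concept: mutable default argument gotcha.
Step by step:
`result1 = append_to(6)` → result1 = [6]
`result2 = append_to(3)` → result1 = [6, 3] (same object as result2); result2 = [6, 3] (same object as result1)
`result3 = append_to(6)` → result1 = [6, 3, 6] (same object as result2, result3); result2 = [6, 3, 6] (same object as result1, result3); result3 = [6, 3, 6] (same object as result1, result2)
`print(result1)` → prints [6, 3, 6]
`print(result2)` → prints [6, 3, 6]
`print(result3)` → prints [6, 3, 6]
`print(result1 is result2)` → prints True

Answer:
[6, 3, 6]
[6, 3, 6]
[6, 3, 6]
True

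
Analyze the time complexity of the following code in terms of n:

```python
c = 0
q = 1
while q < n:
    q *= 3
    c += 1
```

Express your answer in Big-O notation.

Each loop level contributes: log n. Multiplying the contributions gives O(log n).

Answer: O(log n)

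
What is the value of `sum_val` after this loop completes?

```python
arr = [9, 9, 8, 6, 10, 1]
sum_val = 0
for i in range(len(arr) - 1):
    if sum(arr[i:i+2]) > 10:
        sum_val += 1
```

Count windows with sum > 10
`sum_val` takes the values: 0 → 1 → 2 → 3 → 4 → 5

Answer: 5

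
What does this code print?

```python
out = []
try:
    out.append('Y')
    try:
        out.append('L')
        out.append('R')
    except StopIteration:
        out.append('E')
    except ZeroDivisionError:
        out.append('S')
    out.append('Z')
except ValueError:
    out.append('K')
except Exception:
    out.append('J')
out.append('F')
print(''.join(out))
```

Execution trace: 'Y' (try body) → 'L' (inner try body) → 'R' (inner try body, no exception) → 'Z' (try body, no exception) → 'F' (after the try/except). Output: YLRZF

Answer: YLRZF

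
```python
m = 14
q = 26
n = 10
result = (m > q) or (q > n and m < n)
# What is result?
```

Trace:
`m = 14` → m = 14
`q = 26` → q = 26
`n = 10` → n = 10
`result = (m > q) or (q > n and m < n)` → result = False
So result = False

Answer: False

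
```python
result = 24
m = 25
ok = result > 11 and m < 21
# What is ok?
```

Trace:
`result = 24` → result = 24
`m = 25` → m = 25
`ok = result > 11 and m < 21` → ok = False
So ok = False

Answer: False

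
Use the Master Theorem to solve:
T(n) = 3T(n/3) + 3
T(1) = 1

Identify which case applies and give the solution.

a=3, b=3, f(n)=3. log_3(3) = 1. Since c=0 < 1, Case 1 applies: T(n) = Θ(n^log_b(a)) = O(n).

Answer: O(n) - Case 1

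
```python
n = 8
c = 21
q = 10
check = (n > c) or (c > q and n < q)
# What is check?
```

Trace:
`n = 8` → n = 8
`c = 21` → c = 21
`q = 10` → q = 10
`check = (n > c) or (c > q and n < q)` → check = True
So check = True

Answer: True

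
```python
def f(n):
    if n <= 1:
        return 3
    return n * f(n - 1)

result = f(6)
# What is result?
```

f(6) = 6 * 5 * 4 * 3 * 2 * 3 = 2160

Answer: 2160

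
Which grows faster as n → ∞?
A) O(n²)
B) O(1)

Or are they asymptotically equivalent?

O(n²) vs O(1): Higher order terms dominate.

Answer: A) O(n²) grows faster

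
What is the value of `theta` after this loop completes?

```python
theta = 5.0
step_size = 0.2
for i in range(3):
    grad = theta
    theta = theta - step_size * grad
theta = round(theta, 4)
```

Gradient descent: w = 5.0 * (1 - 0.2)^3
`theta` takes the values: 5.0 → 4.0 → 3.2 → 2.56

Answer: 2.56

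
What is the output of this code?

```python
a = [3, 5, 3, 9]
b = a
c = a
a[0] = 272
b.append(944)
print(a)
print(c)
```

Key concept: multiple aliases.
Step by step:
`a = [3, 5, 3, 9]` → a = [3, 5, 3, 9]
`b = a` → b = [3, 5, 3, 9] (same object as a)
`c = a` → c = [3, 5, 3, 9] (same object as a, b)
`a[0] = 272` → a = [272, 5, 3, 9] (same object as b, c); b = [272, 5, 3, 9] (same object as a, c); c = [272, 5, 3, 9] (same object as a, b)
`b.append(944)` → a = [272, 5, 3, 9, 944] (same object as b, c); b = [272, 5, 3, 9, 944] (same object as a, c); c = [272, 5, 3, 9, 944] (same object as a, b)
`print(a)` → prints [272, 5, 3, 9, 944]
`print(c)` → prints [272, 5, 3, 9, 944]

Answer:
[272, 5, 3, 9, 944]
[272, 5, 3, 9, 944]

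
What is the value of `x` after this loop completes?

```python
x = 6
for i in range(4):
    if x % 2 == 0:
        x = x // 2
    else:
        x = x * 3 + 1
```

Collatz-style transformation from 6
`x` takes the values: 6 → 3 → 10 → 5 → 16

Answer: 16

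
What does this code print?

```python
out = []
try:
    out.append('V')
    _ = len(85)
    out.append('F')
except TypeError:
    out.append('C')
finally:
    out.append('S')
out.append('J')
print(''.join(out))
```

Execution trace: 'V' (try body) → 'C' (except TypeError) → 'S' (finally) → 'J' (after the try/except). Output: VCSJ

Answer: VCSJ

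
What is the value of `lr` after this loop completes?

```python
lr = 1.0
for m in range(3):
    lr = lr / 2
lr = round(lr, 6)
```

Halving LR 3 times: 1 / 2^3
`lr` takes the values: 1.0 → 0.5 → 0.25 → 0.125

Answer: 0.125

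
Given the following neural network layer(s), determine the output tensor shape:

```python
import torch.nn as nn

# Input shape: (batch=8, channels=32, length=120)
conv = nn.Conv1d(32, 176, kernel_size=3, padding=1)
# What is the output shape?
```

Input: (8, 32, 120) -> Output: (8, 176, 120)

Answer: (8, 176, 120)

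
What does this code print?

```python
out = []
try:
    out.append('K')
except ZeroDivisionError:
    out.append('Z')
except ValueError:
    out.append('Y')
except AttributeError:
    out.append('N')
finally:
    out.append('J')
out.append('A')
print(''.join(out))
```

Execution trace: 'K' (try body, no exception) → 'J' (finally) → 'A' (after the try/except). Output: KJA

Answer: KJA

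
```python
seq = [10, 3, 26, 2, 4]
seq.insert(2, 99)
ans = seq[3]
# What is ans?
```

Trace:
`seq = [10, 3, 26, 2, 4]` → seq = [10, 3, 26, 2, 4]
`seq.insert(2, 99)` → seq = [10, 3, 99, 26, 2, 4]
`ans = seq[3]` → ans = 26
So ans = 26

Answer: 26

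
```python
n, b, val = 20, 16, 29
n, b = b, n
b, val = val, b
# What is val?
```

Trace:
`n, b, val = 20, 16, 29` → n = 20; b = 16; val = 29
`n, b = b, n` → n = 16; b = 20
`b, val = val, b` → b = 29; val = 20
So val = 20

Answer: 20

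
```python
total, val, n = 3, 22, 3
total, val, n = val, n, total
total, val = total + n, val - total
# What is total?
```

Trace:
`total, val, n = 3, 22, 3` → total = 3; val = 22; n = 3
`total, val, n = val, n, total` → total = 22; val = 3; n = 3
`total, val = total + n, val - total` → total = 25; val = -19
So total = 25

Answer: 25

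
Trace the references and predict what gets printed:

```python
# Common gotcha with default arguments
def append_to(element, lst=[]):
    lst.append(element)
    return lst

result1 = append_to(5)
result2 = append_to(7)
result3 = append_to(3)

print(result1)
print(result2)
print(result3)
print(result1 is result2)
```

Key concept: mutable default argument gotcha.
Step by step:
`result1 = append_to(5)` → result1 = [5]
`result2 = append_to(7)` → result1 = [5, 7] (same object as result2); result2 = [5, 7] (same object as result1)
`result3 = append_to(3)` → result1 = [5, 7, 3] (same object as result2, result3); result2 = [5, 7, 3] (same object as result1, result3); result3 = [5, 7, 3] (same object as result1, result2)
`print(result1)` → prints [5, 7, 3]
`print(result2)` → prints [5, 7, 3]
`print(result3)` → prints [5, 7, 3]
`print(result1 is result2)` → prints True

Answer:
[5, 7, 3]
[5, 7, 3]
[5, 7, 3]
True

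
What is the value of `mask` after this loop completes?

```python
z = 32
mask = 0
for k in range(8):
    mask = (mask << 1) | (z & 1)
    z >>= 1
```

Reverse lowest 8 bits of 32
`mask` takes the values: 0 → 1 → 2 → 4

Answer: 4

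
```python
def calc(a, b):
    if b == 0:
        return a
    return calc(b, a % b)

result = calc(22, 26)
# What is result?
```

calc(22, 26) -> calc(26, 22) -> calc(22, 4) -> calc(4, 2) -> calc(2, 0) -> 2

Answer: 2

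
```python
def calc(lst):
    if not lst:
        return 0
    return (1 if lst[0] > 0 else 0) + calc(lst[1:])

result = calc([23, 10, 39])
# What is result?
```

Count of positive elements in [23, 10, 39] = 3

Answer: 3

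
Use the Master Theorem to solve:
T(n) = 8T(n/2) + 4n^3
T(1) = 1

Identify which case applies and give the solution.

a=8, b=2, f(n)=4n^3. log_2(8) = 3. Since c=3 = 3, Case 2 applies: T(n) = Θ(n^log_b(a) · log n) = O(n^3 log n).

Answer: O(n^3 log n) - Case 2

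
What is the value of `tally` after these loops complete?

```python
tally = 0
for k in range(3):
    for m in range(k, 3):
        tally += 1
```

Upper triangle: 3 + 2 + ... + 1
`tally` takes the values: 0 → 1 → 2 → 3 → 4 → 5 → 6

Answer: 6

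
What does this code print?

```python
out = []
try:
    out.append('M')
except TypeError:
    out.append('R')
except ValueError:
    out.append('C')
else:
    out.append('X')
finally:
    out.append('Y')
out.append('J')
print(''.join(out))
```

Execution trace: 'M' (try body, no exception) → 'X' (else) → 'Y' (finally) → 'J' (after the try/except). Output: MXYJ

Answer: MXYJ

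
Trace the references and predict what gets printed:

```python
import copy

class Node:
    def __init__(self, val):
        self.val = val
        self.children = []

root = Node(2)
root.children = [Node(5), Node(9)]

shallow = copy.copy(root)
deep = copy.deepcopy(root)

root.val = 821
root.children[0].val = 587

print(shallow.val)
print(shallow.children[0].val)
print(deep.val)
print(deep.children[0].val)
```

Key concept: deep copy with custom objects.
Step by step:
`root = Node(2)` → root = Node(val=2, children=[])
`root.children = [Node(5), Node(9)]` → root = Node(val=2, children=[Node(val=5, children=[]), Node(val=9, children=[])])
`shallow = copy.copy(root)` → shallow = Node(val=2, children=[Node(val=5, children=[]), Node(val=9, children=[])])
`deep = copy.deepcopy(root)` → deep = Node(val=2, children=[Node(val=5, children=[]), Node(val=9, children=[])])
`root.val = 821` → root = Node(val=821, children=[Node(val=5, children=[]), Node(val=9, children=[])])
`root.children[0].val = 587` → root = Node(val=821, children=[Node(val=587, children=[]), Node(val=9, children=[])]); shallow = Node(val=2, children=[Node(val=587, children=[]), Node(val=9, children=[])])
`print(shallow.val)` → prints 2
`print(shallow.children[0].val)` → prints 587
`print(deep.val)` → prints 2
`print(deep.children[0].val)` → prints 5

Answer:
2
587
2
5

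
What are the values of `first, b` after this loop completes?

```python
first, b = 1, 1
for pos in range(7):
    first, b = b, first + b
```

Fibonacci: after 7 iterations
`first, b` takes the values: (1, 1) → (1, 2) → (2, 3) → (3, 5) → (5, 8) → (8, 13) → (13, 21) → (21, 34)

Answer: 21, 34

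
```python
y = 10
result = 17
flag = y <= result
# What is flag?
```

Trace:
`y = 10` → y = 10
`result = 17` → result = 17
`flag = y <= result` → flag = True
So flag = True

Answer: True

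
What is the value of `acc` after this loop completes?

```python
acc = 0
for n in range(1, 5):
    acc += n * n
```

Sum of squares 1² to 4² = 30
`acc` takes the values: 0 → 1 → 5 → 14 → 30

Answer: 30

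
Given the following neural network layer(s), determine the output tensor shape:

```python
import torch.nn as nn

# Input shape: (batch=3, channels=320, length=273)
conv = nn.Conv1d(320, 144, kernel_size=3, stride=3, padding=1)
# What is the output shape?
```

Input: (3, 320, 273) -> Output: (3, 144, 91)

Answer: (3, 144, 91)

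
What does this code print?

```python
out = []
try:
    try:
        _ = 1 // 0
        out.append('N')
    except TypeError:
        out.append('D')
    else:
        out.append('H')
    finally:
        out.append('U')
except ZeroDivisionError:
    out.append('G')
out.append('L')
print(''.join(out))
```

Execution trace: 'U' (inner finally) → 'G' (outer except ZeroDivisionError) → 'L' (after the try/except). Output: UGL

Answer: UGL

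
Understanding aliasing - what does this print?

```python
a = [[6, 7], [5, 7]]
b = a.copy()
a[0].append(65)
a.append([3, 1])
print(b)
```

Key concept: shallow copy with nested lists.
Step by step:
`a = [[6, 7], [5, 7]]` → a = [[6, 7], [5, 7]]
`b = a.copy()` → b = [[6, 7], [5, 7]]
`a[0].append(65)` → a = [[6, 7, 65], [5, 7]]; b = [[6, 7, 65], [5, 7]]
`a.append([3, 1])` → a = [[6, 7, 65], [5, 7], [3, 1]]
`print(b)` → prints [[6, 7, 65], [5, 7]]

Answer: [[6, 7, 65], [5, 7]]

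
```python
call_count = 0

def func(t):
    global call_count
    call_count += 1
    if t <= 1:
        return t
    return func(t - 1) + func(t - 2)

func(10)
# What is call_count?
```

Calls(t) = 1 + Calls(t-1) + Calls(t-2); Calls(0)=Calls(1)=1. For t=10 this gives 177.

Answer: 177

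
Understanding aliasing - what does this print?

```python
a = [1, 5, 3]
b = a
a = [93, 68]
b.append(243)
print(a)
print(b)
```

Key concept: rebinding vs mutation: a is rebound to a new list, b still points at the original.
Step by step:
`a = [1, 5, 3]` → a = [1, 5, 3]
`b = a` → b = [1, 5, 3] (same object as a)
`a = [93, 68]` → a = [93, 68]
`b.append(243)` → b = [1, 5, 3, 243]
`print(a)` → prints [93, 68]
`print(b)` → prints [1, 5, 3, 243]

Answer:
[93, 68]
[1, 5, 3, 243]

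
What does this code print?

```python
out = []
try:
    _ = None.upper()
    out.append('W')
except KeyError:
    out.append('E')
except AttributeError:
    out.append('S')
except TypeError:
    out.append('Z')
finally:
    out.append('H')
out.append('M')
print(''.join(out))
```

Execution trace: 'S' (except AttributeError) → 'H' (finally) → 'M' (after the try/except). Output: SHM

Answer: SHM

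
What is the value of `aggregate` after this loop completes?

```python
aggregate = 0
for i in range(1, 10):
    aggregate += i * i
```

Sum of squares 1² to 9² = 285
`aggregate` takes the values: 0 → 1 → 5 → 14 → 30 → 55 → 91 → 140 → 204 → 285

Answer: 285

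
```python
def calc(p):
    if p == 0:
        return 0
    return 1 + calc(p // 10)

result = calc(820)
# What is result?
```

Count of digits of 820: 3

Answer: 3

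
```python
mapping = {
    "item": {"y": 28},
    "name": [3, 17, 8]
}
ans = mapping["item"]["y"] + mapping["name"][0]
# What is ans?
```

Trace:
`mapping = { ...` → mapping = {'item': {'y': 28}, 'name': [3, 17, 8]}
`ans = mapping["item"]["y"] + mapping["name"][0]` → ans = 31
So ans = 31

Answer: 31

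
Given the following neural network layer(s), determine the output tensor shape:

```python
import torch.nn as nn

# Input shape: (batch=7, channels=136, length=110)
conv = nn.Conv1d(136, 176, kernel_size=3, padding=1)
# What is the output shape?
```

Input: (7, 136, 110) -> Output: (7, 176, 110)

Answer: (7, 176, 110)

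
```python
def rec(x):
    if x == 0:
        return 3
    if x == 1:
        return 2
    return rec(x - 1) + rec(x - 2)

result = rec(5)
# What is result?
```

Build up from base cases: rec(0)=3, rec(1)=2, rec(2)=5, rec(3)=7, rec(4)=12, rec(5)=19

Answer: 19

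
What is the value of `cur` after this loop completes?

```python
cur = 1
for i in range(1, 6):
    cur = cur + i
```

Start at 1, add 1 through 5
`cur` takes the values: 1 → 2 → 4 → 7 → 11 → 16

Answer: 16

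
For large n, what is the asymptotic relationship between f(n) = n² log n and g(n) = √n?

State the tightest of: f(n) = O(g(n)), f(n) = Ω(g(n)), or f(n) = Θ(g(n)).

n² log n vs √n: f(n) = Ω(g(n)) but not O(g(n)) — n² log n grows strictly faster than √n.

Answer: f(n) = Ω(g(n)) but not O(g(n)) — n² log n grows strictly faster than √n.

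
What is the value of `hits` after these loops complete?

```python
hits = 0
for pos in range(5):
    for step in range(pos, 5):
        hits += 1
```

Upper triangle: 5 + 4 + ... + 1
`hits` takes the values: 0 → 1 → 2 → 3 → 4 → 5 → 6 → 7 → 8 → 9 → 10 → 11 → 12 → 13 → 14 → 15

Answer: 15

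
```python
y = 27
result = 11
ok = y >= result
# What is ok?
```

Trace:
`y = 27` → y = 27
`result = 11` → result = 11
`ok = y >= result` → ok = True
So ok = True

Answer: True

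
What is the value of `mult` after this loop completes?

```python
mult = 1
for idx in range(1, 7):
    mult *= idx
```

6! = 720
`mult` takes the values: 1 → 2 → 6 → 24 → 120 → 720

Answer: 720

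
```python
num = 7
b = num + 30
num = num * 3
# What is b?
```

Trace:
`num = 7` → num = 7
`b = num + 30` → b = 37
`num = num * 3` → num = 21
So b = 37

Answer: 37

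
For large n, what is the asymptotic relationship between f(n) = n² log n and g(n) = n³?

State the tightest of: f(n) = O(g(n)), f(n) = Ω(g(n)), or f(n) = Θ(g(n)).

n² log n vs n³: f(n) = O(g(n)) but not Ω(g(n)) — n³ grows strictly faster than n² log n.

Answer: f(n) = O(g(n)) but not Ω(g(n)) — n³ grows strictly faster than n² log n.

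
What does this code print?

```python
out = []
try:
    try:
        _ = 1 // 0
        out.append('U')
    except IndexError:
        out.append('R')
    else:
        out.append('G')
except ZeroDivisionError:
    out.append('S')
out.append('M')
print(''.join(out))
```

Execution trace: 'S' (outer except ZeroDivisionError) → 'M' (after the try/except). Output: SM

Answer: SM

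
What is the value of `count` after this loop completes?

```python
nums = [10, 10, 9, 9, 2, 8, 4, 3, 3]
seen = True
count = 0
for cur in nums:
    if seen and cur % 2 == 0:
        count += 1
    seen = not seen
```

Count even values at even positions
`count` takes the values: 0 → 1 → 2 → 3

Answer: 3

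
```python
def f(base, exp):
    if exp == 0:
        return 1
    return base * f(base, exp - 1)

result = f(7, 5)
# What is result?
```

f(7, 5) = 7 * 7 * 7 * 7 * 7 = 16807

Answer: 16807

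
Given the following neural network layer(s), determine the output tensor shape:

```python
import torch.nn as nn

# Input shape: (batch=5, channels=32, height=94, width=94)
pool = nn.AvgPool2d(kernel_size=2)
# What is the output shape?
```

Input: (5, 32, 94, 94) -> Output: (5, 32, 47, 47)

Answer: (5, 32, 47, 47)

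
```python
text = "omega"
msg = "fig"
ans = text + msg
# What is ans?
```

Trace:
`text = "omega"` → text = 'omega'
`msg = "fig"` → msg = 'fig'
`ans = text + msg` → ans = 'omegafig'
So ans = 'omegafig'

Answer: 'omegafig'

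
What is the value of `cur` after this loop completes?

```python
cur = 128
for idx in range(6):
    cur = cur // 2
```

Halve 6 times: 128 // 2^6 = 2
`cur` takes the values: 128 → 64 → 32 → 16 → 8 → 4 → 2

Answer: 2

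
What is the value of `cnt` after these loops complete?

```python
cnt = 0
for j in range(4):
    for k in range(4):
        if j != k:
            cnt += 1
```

4² - 4 (exclude diagonal)
`cnt` takes the values: 0 → 1 → 2 → 3 → 4 → 5 → 6 → 7 → 8 → 9 → 10 → 11 → 12

Answer: 12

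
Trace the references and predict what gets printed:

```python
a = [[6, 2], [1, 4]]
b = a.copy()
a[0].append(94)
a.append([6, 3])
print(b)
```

Key concept: shallow copy with nested lists.
Step by step:
`a = [[6, 2], [1, 4]]` → a = [[6, 2], [1, 4]]
`b = a.copy()` → b = [[6, 2], [1, 4]]
`a[0].append(94)` → a = [[6, 2, 94], [1, 4]]; b = [[6, 2, 94], [1, 4]]
`a.append([6, 3])` → a = [[6, 2, 94], [1, 4], [6, 3]]
`print(b)` → prints [[6, 2, 94], [1, 4]]

Answer: [[6, 2, 94], [1, 4]]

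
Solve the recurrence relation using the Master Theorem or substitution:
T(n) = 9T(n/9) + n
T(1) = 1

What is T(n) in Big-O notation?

By Master Theorem: a=9, b=9, f(n)=n. Since log_9(9) = 1 and f(n) = Θ(n^1), Case 2 applies. T(n) = O(n log n).

Answer: O(n log n)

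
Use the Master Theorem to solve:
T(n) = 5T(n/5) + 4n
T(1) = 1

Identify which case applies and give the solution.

a=5, b=5, f(n)=4n. log_5(5) = 1. Since c=1 = 1, Case 2 applies: T(n) = Θ(n^log_b(a) · log n) = O(n log n).

Answer: O(n log n) - Case 2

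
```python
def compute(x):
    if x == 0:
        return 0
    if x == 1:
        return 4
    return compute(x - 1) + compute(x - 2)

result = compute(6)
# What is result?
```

Build up from base cases: compute(0)=0, compute(1)=4, compute(2)=4, compute(3)=8, compute(4)=12, compute(5)=20, compute(6)=32

Answer: 32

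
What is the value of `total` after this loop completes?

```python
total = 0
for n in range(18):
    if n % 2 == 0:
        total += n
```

Sum of even numbers 0 to 17
`total` takes the values: 0 → 2 → 6 → 12 → 20 → 30 → 42 → 56 → 72

Answer: 72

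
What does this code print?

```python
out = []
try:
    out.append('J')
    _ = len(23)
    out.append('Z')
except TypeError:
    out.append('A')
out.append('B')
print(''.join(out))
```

Execution trace: 'J' (try body) → 'A' (except TypeError) → 'B' (after the try/except). Output: JAB

Answer: JAB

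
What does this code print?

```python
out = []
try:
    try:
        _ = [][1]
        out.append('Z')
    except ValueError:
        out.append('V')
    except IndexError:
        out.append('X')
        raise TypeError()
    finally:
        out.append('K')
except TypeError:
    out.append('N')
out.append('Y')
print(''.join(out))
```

Execution trace: 'X' (inner except IndexError) → 'K' (inner finally) → 'N' (outer except TypeError) → 'Y' (after the try/except). Output: XKNY

Answer: XKNY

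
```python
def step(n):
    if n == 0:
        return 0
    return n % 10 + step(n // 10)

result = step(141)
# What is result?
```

Sum of digits of 141: 1 + 4 + 1 = 6

Answer: 6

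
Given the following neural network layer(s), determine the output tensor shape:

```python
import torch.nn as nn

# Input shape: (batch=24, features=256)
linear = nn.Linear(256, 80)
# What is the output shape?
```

Input: (24, 256) -> Output: (24, 80)

Answer: (24, 80)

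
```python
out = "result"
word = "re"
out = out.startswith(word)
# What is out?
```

Trace:
`out = "result"` → out = 'result'
`word = "re"` → word = 're'
`out = out.startswith(word)` → out = True
So out = True

Answer: True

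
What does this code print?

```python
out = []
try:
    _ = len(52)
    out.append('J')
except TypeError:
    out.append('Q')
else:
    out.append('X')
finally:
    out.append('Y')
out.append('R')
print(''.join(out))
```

Execution trace: 'Q' (except TypeError) → 'Y' (finally) → 'R' (after the try/except). Output: QYR

Answer: QYR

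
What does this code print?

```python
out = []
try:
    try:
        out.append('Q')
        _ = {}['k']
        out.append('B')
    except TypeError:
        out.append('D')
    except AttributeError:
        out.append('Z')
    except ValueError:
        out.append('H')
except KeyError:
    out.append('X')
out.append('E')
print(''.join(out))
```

Execution trace: 'Q' (try body) → 'X' (outer except KeyError) → 'E' (after the try/except). Output: QXE

Answer: QXE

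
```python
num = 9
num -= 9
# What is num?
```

Trace:
`num = 9` → num = 9
`num -= 9` → num = 0
So num = 0

Answer: 0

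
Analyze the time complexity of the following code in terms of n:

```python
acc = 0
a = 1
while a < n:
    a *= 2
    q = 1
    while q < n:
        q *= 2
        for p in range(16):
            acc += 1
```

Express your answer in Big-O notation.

Each loop level contributes: log n × log n × 1. Multiplying the contributions gives O(log² n).

Answer: O(log² n)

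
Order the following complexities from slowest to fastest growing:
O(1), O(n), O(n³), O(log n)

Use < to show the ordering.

Ordered by growth rate: O(1) < O(log n) < O(n) < O(n³)

Answer: O(1) < O(log n) < O(n) < O(n³)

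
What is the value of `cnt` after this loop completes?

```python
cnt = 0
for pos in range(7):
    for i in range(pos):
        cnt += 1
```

Triangle number: 0+1+2+...+6
`cnt` takes the values: 0 → 1 → 2 → 3 → 4 → 5 → 6 → 7 → 8 → 9 → 10 → 11 → 12 → 13 → 14 → 15 → 16 → 17 → 18 → 19 → 20 → 21

Answer: 21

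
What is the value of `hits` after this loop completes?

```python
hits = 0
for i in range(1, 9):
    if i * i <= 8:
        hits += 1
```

Count numbers where i² ≤ 8
`hits` takes the values: 0 → 1 → 2

Answer: 2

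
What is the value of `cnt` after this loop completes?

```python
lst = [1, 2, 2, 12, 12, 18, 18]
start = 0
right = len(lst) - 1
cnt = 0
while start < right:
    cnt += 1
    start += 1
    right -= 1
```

Iterations until pointers meet (list length 7)
`cnt` takes the values: 0 → 1 → 2 → 3

Answer: 3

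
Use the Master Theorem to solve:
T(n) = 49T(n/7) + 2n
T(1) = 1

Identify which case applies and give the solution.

a=49, b=7, f(n)=2n. log_7(49) = 2. Since c=1 < 2, Case 1 applies: T(n) = Θ(n^log_b(a)) = O(n^2).

Answer: O(n^2) - Case 1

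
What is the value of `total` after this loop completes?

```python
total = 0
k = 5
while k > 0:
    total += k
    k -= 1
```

Sum 5 down to 1
`total` takes the values: 0 → 5 → 9 → 12 → 14 → 15

Answer: 15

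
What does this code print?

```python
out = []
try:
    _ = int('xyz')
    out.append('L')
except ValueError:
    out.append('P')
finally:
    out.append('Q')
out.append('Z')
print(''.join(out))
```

Execution trace: 'P' (except ValueError) → 'Q' (finally) → 'Z' (after the try/except). Output: PQZ

Answer: PQZ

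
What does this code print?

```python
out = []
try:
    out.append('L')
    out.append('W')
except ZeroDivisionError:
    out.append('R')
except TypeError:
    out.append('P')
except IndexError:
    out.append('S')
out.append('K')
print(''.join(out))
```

Execution trace: 'L' (try body) → 'W' (try body, no exception) → 'K' (after the try/except). Output: LWK

Answer: LWK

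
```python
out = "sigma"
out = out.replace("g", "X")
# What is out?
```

Trace:
`out = "sigma"` → out = 'sigma'
`out = out.replace("g", "X")` → out = 'siXma'
So out = 'siXma'

Answer: 'siXma'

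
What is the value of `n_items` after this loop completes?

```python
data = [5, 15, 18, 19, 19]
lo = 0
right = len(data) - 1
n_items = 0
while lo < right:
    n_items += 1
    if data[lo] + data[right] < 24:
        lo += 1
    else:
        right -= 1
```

Steps to find pair summing to 24
`n_items` takes the values: 0 → 1 → 2 → 3 → 4

Answer: 4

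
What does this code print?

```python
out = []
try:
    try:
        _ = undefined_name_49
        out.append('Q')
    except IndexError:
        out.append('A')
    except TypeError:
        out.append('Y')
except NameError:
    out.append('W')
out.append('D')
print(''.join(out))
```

Execution trace: 'W' (outer except NameError) → 'D' (after the try/except). Output: WD

Answer: WD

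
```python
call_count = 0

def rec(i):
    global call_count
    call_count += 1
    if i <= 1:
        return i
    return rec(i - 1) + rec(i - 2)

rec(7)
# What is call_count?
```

Calls(i) = 1 + Calls(i-1) + Calls(i-2); Calls(0)=Calls(1)=1. For i=7 this gives 41.

Answer: 41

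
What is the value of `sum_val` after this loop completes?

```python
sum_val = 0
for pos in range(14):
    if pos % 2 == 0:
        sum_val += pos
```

Sum of even numbers 0 to 13
`sum_val` takes the values: 0 → 2 → 6 → 12 → 20 → 30 → 42

Answer: 42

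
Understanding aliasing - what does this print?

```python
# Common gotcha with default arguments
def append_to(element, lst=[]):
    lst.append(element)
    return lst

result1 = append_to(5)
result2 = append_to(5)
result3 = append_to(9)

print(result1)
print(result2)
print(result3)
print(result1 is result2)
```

Key concept: mutable default argument gotcha.
Step by step:
`result1 = append_to(5)` → result1 = [5]
`result2 = append_to(5)` → result1 = [5, 5] (same object as result2); result2 = [5, 5] (same object as result1)
`result3 = append_to(9)` → result1 = [5, 5, 9] (same object as result2, result3); result2 = [5, 5, 9] (same object as result1, result3); result3 = [5, 5, 9] (same object as result1, result2)
`print(result1)` → prints [5, 5, 9]
`print(result2)` → prints [5, 5, 9]
`print(result3)` → prints [5, 5, 9]
`print(result1 is result2)` → prints True

Answer:
[5, 5, 9]
[5, 5, 9]
[5, 5, 9]
True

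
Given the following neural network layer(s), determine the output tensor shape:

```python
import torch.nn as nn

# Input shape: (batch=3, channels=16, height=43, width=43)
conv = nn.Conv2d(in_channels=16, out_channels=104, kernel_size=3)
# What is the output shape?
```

Input: (3, 16, 43, 43) -> Output: (3, 104, 41, 41)

Answer: (3, 104, 41, 41)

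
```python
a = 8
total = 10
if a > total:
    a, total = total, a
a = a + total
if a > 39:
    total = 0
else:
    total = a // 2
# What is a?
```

Trace:
`a = 8` → a = 8
`total = 10` → total = 10
`if a > total: ...` → a > total is False → no variable changes
`a = a + total` → a = 18
`if a > 39: ...` → a > 39 is False, take else branch → total = 9
So a = 18

Answer: 18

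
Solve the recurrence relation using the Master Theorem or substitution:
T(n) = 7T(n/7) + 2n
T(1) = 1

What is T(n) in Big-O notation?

By Master Theorem: a=7, b=7, f(n)=2n. Since log_7(7) = 1 and f(n) = Θ(n^1), Case 2 applies. T(n) = O(n log n).

Answer: O(n log n)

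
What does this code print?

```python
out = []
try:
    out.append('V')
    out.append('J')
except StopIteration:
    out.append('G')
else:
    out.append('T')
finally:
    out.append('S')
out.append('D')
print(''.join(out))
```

Execution trace: 'V' (try body) → 'J' (try body, no exception) → 'T' (else) → 'S' (finally) → 'D' (after the try/except). Output: VJTSD

Answer: VJTSD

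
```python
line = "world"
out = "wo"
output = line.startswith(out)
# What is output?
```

Trace:
`line = "world"` → line = 'world'
`out = "wo"` → out = 'wo'
`output = line.startswith(out)` → output = True
So output = True

Answer: True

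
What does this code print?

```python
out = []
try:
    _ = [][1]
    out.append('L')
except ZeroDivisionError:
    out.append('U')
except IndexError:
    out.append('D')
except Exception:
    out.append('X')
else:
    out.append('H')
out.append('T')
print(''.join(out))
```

Execution trace: 'D' (except IndexError) → 'T' (after the try/except). Output: DT

Answer: DT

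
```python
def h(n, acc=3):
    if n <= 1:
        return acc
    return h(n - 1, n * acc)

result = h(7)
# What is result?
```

Accumulator trace (n, acc): (7, 3) -> (6, 21) -> (5, 126) -> (4, 630) -> (3, 2520) -> (2, 7560) -> (1, 15120) -> return 15120

Answer: 15120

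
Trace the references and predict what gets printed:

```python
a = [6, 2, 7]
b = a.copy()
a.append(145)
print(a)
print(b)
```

Key concept: list.copy() creates independent copy.
Step by step:
`a = [6, 2, 7]` → a = [6, 2, 7]
`b = a.copy()` → b = [6, 2, 7]
`a.append(145)` → a = [6, 2, 7, 145]
`print(a)` → prints [6, 2, 7, 145]
`print(b)` → prints [6, 2, 7]

Answer:
[6, 2, 7, 145]
[6, 2, 7]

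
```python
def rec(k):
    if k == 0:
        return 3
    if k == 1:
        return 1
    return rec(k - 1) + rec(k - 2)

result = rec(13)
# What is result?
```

Build up from base cases: rec(0)=3, rec(1)=1, rec(2)=4, rec(3)=5, rec(4)=9, rec(5)=14, rec(6)=23, ..., rec(13)=665

Answer: 665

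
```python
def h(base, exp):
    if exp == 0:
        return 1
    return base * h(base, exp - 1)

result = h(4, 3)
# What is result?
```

h(4, 3) = 4 * 4 * 4 = 64

Answer: 64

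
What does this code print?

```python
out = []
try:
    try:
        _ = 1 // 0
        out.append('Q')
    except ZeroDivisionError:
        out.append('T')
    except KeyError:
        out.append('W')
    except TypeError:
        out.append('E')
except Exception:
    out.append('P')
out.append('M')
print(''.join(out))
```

Execution trace: 'T' (inner except ZeroDivisionError) → 'M' (after the try/except). Output: TM

Answer: TM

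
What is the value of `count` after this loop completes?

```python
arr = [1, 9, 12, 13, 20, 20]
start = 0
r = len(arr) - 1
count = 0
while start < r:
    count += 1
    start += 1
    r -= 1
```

Iterations until pointers meet (list length 6)
`count` takes the values: 0 → 1 → 2 → 3

Answer: 3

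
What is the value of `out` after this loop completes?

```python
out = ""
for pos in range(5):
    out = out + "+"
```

Repeat '+' 5 times
`out` takes the values: "" → "+" → "++" → "+++" → "++++" → "+++++"

Answer: "+++++"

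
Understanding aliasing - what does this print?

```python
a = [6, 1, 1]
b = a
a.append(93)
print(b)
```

Key concept: basic list aliasing.
Step by step:
`a = [6, 1, 1]` → a = [6, 1, 1]
`b = a` → b = [6, 1, 1] (same object as a)
`a.append(93)` → a = [6, 1, 1, 93] (same object as b); b = [6, 1, 1, 93] (same object as a)
`print(b)` → prints [6, 1, 1, 93]

Answer: [6, 1, 1, 93]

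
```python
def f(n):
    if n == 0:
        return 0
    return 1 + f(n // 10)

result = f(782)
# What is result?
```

Count of digits of 782: 3

Answer: 3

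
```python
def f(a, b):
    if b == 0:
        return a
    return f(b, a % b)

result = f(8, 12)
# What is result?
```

f(8, 12) -> f(12, 8) -> f(8, 4) -> f(4, 0) -> 4

Answer: 4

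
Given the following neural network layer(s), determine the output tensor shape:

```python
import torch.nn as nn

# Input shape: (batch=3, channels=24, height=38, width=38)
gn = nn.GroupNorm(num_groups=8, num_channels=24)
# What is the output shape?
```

Input: (3, 24, 38, 38) -> Output: (3, 24, 38, 38)

Answer: (3, 24, 38, 38)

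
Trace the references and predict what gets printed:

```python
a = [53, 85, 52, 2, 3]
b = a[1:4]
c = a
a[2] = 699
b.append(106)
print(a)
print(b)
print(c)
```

Key concept: slice vs alias.
Step by step:
`a = [53, 85, 52, 2, 3]` → a = [53, 85, 52, 2, 3]
`b = a[1:4]` → b = [85, 52, 2]
`c = a` → c = [53, 85, 52, 2, 3] (same object as a)
`a[2] = 699` → a = [53, 85, 699, 2, 3] (same object as c); c = [53, 85, 699, 2, 3] (same object as a)
`b.append(106)` → b = [85, 52, 2, 106]
`print(a)` → prints [53, 85, 699, 2, 3]
`print(b)` → prints [85, 52, 2, 106]
`print(c)` → prints [53, 85, 699, 2, 3]

Answer:
[53, 85, 699, 2, 3]
[85, 52, 2, 106]
[53, 85, 699, 2, 3]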